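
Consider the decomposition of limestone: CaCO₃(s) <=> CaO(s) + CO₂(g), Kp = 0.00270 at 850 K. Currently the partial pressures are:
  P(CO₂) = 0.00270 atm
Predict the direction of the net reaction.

(CaCO₃, CaO are pure solids — omitted from Qp.)
Qp = P(CO₂) = 0.00270
Qp = 0.00270 = Kp, so the system is already at equilibrium.

at equilibrium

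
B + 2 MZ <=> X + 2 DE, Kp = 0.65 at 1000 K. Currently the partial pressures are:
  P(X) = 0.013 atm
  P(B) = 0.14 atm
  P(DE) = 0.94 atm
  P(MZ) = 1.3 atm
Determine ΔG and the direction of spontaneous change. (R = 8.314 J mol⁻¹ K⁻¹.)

Qp = P(X)·P(DE)² / (P(B)·P(MZ)²) = (0.013)·(0.94)² / ((0.14)·(1.3)²) = 0.0485
ΔG = RT ln(Qp/Kp) = (8.314 J mol⁻¹ K⁻¹)(1000 K) × ln(0.0485/0.65)
   = (8.314 kJ/mol)(-2.595) = -21.6 kJ/mol
ΔG < 0, so the forward reaction is spontaneous (proceeds forward).

ΔG = -21.6 kJ/mol; the forward reaction is spontaneous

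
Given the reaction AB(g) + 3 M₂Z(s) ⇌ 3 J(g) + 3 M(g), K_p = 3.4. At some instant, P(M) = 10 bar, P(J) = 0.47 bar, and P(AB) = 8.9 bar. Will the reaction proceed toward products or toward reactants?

reverse (toward reactants)

(M₂Z is a pure solid — omitted from Q_p.)
Q_p = P(J)³·P(M)³ / P(AB) = (0.47)³·(10)³ / (8.9) = 12
Q_p = 12 > K_p = 3.4, so the reverse reaction proceeds.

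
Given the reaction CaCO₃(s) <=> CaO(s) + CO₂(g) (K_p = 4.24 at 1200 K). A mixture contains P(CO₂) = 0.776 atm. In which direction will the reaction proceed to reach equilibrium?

toward products

(CaCO₃, CaO are pure solids — omitted from Q_p.)
Q_p = P(CO₂) = 0.776
Q_p = 0.776 < K_p = 4.24, so the forward reaction proceeds.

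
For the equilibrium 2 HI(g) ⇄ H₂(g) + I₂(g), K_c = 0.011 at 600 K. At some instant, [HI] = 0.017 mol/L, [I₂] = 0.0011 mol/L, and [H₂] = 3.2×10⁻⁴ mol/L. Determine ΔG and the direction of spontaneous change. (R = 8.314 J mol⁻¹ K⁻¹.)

ΔG = -11.0 kJ/mol; the forward reaction is spontaneous

Q_c = [H₂]·[I₂] / [HI]² = (3.2×10⁻⁴)·(0.0011) / (0.017)² = 0.00122
ΔG = RT ln(Q_c/K_c) = (8.314 J mol⁻¹ K⁻¹)(600 K) × ln(0.00122/0.011)
   = (4.988 kJ/mol)(-2.199) = -11.0 kJ/mol
ΔG < 0, so the forward reaction is spontaneous (proceeds forward).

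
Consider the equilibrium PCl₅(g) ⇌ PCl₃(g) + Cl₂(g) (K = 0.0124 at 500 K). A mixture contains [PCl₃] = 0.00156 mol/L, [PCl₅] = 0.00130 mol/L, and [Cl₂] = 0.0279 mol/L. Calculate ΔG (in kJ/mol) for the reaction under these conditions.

Q = [PCl₃]·[Cl₂] / [PCl₅] = (0.00156)·(0.0279) / (0.00130) = 0.0335
ΔG = RT ln(Q/K) = (8.314 J mol⁻¹ K⁻¹)(500 K) × ln(0.0335/0.0124)
   = (4.157 kJ/mol)(0.9938) = 4.13 kJ/mol
ΔG > 0, so the forward reaction is non-spontaneous (proceeds in reverse).

ΔG = 4.13 kJ/mol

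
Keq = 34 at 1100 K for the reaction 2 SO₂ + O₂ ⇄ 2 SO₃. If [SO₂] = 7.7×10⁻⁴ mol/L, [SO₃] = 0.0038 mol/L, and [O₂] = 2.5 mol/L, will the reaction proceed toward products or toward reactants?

Q = [SO₃]² / ([SO₂]²·[O₂]) = (0.0038)² / ((7.7×10⁻⁴)²·(2.5)) = 9.7
Q = 9.7 < Keq = 34, so the forward reaction proceeds.

to the right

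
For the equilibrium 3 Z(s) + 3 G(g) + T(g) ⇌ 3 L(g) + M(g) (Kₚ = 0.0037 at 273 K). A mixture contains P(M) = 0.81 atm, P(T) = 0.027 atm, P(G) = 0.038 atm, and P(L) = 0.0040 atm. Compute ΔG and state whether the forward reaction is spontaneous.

ΔG = 5.10 kJ/mol; the forward reaction is non-spontaneous

(Z is a pure solid — omitted from Qₚ.)
Qₚ = P(L)³·P(M) / (P(G)³·P(T)) = (0.0040)³·(0.81) / ((0.038)³·(0.027)) = 0.0350
ΔG = RT ln(Qₚ/Kₚ) = (8.314 J mol⁻¹ K⁻¹)(273 K) × ln(0.0350/0.0037)
   = (2.270 kJ/mol)(2.247) = 5.10 kJ/mol
ΔG > 0, so the forward reaction is non-spontaneous (proceeds in reverse).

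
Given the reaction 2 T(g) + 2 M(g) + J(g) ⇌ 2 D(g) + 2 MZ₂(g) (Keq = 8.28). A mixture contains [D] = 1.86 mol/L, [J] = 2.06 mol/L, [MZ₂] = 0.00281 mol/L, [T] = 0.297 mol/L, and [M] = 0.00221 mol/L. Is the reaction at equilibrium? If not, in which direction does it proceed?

to the left

Q = [D]²·[MZ₂]² / ([T]²·[M]²·[J]) = (1.86)²·(0.00281)² / ((0.297)²·(0.00221)²·(2.06)) = 30.8
Q = 30.8 > Keq = 8.28, so the reverse reaction proceeds.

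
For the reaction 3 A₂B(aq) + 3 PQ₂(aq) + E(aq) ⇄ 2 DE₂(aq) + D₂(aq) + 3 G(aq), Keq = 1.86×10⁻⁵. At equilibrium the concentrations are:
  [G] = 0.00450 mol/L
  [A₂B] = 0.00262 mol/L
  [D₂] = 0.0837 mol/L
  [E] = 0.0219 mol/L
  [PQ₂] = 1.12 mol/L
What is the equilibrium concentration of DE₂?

At equilibrium, Keq = [DE₂]²·[D₂]·[G]³ / ([A₂B]³·[PQ₂]³·[E]) = 1.86×10⁻⁵.
([DE₂])²·(0.0837)·(0.00450)³ / ((0.00262)³·(1.12)³·(0.0219)) = 1.86×10⁻⁵
[DE₂]² = 1.35×10⁻⁶ ⇒ [DE₂] = 0.00116 mol/L

[DE₂] = 0.00116 mol/L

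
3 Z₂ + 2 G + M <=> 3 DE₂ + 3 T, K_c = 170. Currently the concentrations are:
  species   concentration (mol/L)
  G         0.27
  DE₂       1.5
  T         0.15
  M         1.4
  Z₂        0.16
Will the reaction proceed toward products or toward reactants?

to the right

Q_c = [DE₂]³·[T]³ / ([Z₂]³·[G]²·[M]) = (1.5)³·(0.15)³ / ((0.16)³·(0.27)²·(1.4)) = 27
Q_c = 27 < K_c = 170, so the forward reaction proceeds.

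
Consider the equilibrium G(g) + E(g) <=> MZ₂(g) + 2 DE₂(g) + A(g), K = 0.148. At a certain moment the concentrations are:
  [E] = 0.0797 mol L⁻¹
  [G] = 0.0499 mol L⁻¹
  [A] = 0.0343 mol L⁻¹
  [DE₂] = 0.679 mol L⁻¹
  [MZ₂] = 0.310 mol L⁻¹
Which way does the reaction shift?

reverse (toward reactants)

Q = [MZ₂]·[DE₂]²·[A] / ([G]·[E]) = (0.310)·(0.679)²·(0.0343) / ((0.0499)·(0.0797)) = 1.23
Q = 1.23 > K = 0.148, so the reverse reaction proceeds.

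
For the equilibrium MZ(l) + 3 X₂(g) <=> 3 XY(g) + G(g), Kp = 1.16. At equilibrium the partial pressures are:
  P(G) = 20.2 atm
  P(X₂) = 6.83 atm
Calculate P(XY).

P(XY) = 2.64 atm

(MZ is a pure liquid — omitted from Kp.)
At equilibrium, Kp = P(XY)³·P(G) / P(X₂)³ = 1.16.
(P(XY))³·(20.2) / (6.83)³ = 1.16
P(XY)³ = 18.3 ⇒ P(XY) = 2.64 atm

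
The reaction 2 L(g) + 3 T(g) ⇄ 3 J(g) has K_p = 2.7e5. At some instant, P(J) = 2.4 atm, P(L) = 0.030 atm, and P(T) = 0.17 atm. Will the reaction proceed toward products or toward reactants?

to the left

Q_p = P(J)³ / (P(L)²·P(T)³) = (2.4)³ / ((0.030)²·(0.17)³) = 3.1e6
Q_p = 3.1e6 > K_p = 2.7e5, so the reverse reaction proceeds.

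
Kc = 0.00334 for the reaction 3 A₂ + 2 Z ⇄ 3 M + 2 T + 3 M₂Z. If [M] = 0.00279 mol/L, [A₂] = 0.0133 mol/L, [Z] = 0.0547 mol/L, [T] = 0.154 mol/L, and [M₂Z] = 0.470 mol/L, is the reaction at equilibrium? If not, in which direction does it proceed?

to the left

Qc = [M]³·[T]²·[M₂Z]³ / ([A₂]³·[Z]²) = (0.00279)³·(0.154)²·(0.470)³ / ((0.0133)³·(0.0547)²) = 0.00760
Qc = 0.00760 > Kc = 0.00334, so the reverse reaction proceeds.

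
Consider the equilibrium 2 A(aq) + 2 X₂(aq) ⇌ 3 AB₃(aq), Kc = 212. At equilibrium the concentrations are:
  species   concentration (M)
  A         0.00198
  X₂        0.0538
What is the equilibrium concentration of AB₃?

[AB₃] = 0.0134 M

At equilibrium, Kc = [AB₃]³ / ([A]²·[X₂]²) = 212.
([AB₃])³ / ((0.00198)²·(0.0538)²) = 212
[AB₃]³ = 2.41×10⁻⁶ ⇒ [AB₃] = 0.0134 M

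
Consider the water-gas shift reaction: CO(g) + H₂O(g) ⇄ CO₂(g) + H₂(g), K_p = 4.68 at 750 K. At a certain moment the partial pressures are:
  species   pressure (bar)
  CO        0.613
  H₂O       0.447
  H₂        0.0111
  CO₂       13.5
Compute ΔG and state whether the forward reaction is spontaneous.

ΔG = -13.4 kJ/mol; the forward reaction is spontaneous

Q_p = P(CO₂)·P(H₂) / (P(CO)·P(H₂O)) = (13.5)·(0.0111) / ((0.613)·(0.447)) = 0.547
ΔG = RT ln(Q_p/K_p) = (8.314 J mol⁻¹ K⁻¹)(750 K) × ln(0.547/4.68)
   = (6.236 kJ/mol)(-2.147) = -13.4 kJ/mol
ΔG < 0, so the forward reaction is spontaneous (proceeds forward).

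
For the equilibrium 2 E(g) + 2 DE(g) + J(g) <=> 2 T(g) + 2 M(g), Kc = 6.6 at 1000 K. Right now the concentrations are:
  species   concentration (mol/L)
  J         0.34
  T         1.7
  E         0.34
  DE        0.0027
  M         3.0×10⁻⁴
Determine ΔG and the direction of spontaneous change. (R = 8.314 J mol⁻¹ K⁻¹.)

ΔG = -16.5 kJ/mol; the forward reaction is spontaneous

Qc = [T]²·[M]² / ([E]²·[DE]²·[J]) = (1.7)²·(3.0×10⁻⁴)² / ((0.34)²·(0.0027)²·(0.34)) = 0.908
ΔG = RT ln(Qc/Kc) = (8.314 J mol⁻¹ K⁻¹)(1000 K) × ln(0.908/6.6)
   = (8.314 kJ/mol)(-1.984) = -16.5 kJ/mol
ΔG < 0, so the forward reaction is spontaneous (proceeds forward).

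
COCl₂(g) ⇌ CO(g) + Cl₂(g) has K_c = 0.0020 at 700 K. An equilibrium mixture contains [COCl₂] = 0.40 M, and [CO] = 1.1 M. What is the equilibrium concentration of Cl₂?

At equilibrium, K_c = [CO]·[Cl₂] / [COCl₂] = 0.0020.
(1.1)·([Cl₂]) / (0.40) = 0.0020
[Cl₂] = 7.27×10⁻⁴ = 7.3×10⁻⁴ M

[Cl₂] = 7.3×10⁻⁴ M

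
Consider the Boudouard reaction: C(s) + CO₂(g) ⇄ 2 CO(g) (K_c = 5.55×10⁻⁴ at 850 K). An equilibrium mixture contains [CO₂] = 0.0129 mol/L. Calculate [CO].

[CO] = 0.00268 mol/L

(C is a pure solid — omitted from K_c.)
At equilibrium, K_c = [CO]² / [CO₂] = 5.55×10⁻⁴.
([CO])² / (0.0129) = 5.55×10⁻⁴
[CO]² = 7.16×10⁻⁶ ⇒ [CO] = 0.00268 mol/L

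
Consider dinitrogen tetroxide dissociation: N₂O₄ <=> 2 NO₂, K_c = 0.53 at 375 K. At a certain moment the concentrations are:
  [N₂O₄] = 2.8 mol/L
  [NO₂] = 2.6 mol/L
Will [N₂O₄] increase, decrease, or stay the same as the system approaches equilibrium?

Q_c = [NO₂]² / [N₂O₄] = (2.6)² / (2.8) = 2.4
Q_c = 2.4 > K_c = 0.53: net reverse reaction.
N₂O₄ is a reactant, so it increases.

increase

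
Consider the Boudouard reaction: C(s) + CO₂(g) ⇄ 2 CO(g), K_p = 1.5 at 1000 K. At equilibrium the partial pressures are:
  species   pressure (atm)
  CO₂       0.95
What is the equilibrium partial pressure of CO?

(C is a pure solid — omitted from K_p.)
At equilibrium, K_p = P(CO)² / P(CO₂) = 1.5.
(P(CO))² / (0.95) = 1.5
P(CO)² = 1.43 ⇒ P(CO) = 1.2 atm

P(CO) = 1.2 atm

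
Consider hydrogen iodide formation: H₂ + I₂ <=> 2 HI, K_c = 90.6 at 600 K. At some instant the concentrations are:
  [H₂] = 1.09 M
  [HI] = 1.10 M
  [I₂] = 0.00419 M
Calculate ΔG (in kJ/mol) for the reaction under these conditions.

Q_c = [HI]² / ([H₂]·[I₂]) = (1.10)² / ((1.09)·(0.00419)) = 265
ΔG = RT ln(Q_c/K_c) = (8.314 J mol⁻¹ K⁻¹)(600 K) × ln(265/90.6)
   = (4.988 kJ/mol)(1.073) = 5.35 kJ/mol
ΔG > 0, so the forward reaction is non-spontaneous (proceeds in reverse).

ΔG = 5.35 kJ/mol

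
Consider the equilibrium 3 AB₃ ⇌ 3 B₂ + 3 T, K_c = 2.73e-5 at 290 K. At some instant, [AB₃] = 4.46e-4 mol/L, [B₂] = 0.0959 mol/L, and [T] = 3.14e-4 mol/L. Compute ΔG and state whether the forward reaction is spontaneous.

ΔG = 5.84 kJ/mol; the forward reaction is non-spontaneous

Q_c = [B₂]³·[T]³ / [AB₃]³ = (0.0959)³·(3.14e-4)³ / (4.46e-4)³ = 3.08e-4
ΔG = RT ln(Q_c/K_c) = (8.314 J mol⁻¹ K⁻¹)(290 K) × ln(3.08e-4/2.73e-5)
   = (2.411 kJ/mol)(2.423) = 5.84 kJ/mol
ΔG > 0, so the forward reaction is non-spontaneous (proceeds in reverse).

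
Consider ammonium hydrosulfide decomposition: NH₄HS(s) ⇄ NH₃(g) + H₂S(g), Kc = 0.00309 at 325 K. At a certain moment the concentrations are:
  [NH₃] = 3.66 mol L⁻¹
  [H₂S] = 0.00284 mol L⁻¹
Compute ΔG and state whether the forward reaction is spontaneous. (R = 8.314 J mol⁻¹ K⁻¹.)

(NH₄HS is a pure solid — omitted from Qc.)
Qc = [NH₃]·[H₂S] = (3.66)·(0.00284) = 0.0104
ΔG = RT ln(Qc/Kc) = (8.314 J mol⁻¹ K⁻¹)(325 K) × ln(0.0104/0.00309)
   = (2.702 kJ/mol)(1.214) = 3.28 kJ/mol
ΔG > 0, so the forward reaction is non-spontaneous (proceeds in reverse).

ΔG = 3.28 kJ/mol; the forward reaction is non-spontaneous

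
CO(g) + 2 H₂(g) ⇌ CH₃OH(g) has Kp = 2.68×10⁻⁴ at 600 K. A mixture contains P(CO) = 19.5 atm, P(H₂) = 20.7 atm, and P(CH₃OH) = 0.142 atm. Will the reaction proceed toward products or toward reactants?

Qp = P(CH₃OH) / (P(CO)·P(H₂)²) = (0.142) / ((19.5)·(20.7)²) = 1.70×10⁻⁵
Qp = 1.70×10⁻⁵ < Kp = 2.68×10⁻⁴, so the forward reaction proceeds.

to the right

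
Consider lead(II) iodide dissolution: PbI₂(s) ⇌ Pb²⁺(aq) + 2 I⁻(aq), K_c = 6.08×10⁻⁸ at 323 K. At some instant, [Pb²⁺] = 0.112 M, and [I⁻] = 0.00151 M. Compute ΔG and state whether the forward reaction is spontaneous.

ΔG = 3.85 kJ/mol; the forward reaction is non-spontaneous

(PbI₂ is a pure solid — omitted from Q_c.)
Q_c = [Pb²⁺]·[I⁻]² = (0.112)·(0.00151)² = 2.55×10⁻⁷
ΔG = RT ln(Q_c/K_c) = (8.314 J mol⁻¹ K⁻¹)(323 K) × ln(2.55×10⁻⁷/6.08×10⁻⁸)
   = (2.685 kJ/mol)(1.434) = 3.85 kJ/mol
ΔG > 0, so the forward reaction is non-spontaneous (proceeds in reverse).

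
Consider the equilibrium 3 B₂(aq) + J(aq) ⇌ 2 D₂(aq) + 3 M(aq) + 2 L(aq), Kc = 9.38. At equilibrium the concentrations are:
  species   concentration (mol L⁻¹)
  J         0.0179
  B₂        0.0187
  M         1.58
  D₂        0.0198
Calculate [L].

At equilibrium, Kc = [D₂]²·[M]³·[L]² / ([B₂]³·[J]) = 9.38.
(0.0198)²·(1.58)³·([L])² / ((0.0187)³·(0.0179)) = 9.38
[L]² = 7.10×10⁻⁴ ⇒ [L] = 0.0266 mol L⁻¹

[L] = 0.0266 mol L⁻¹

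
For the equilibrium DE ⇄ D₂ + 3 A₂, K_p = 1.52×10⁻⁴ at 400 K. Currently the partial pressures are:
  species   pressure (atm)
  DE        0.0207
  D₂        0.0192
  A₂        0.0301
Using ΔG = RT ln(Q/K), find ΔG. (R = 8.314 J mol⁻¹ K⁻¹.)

ΔG = -5.96 kJ/mol

Q_p = P(D₂)·P(A₂)³ / P(DE) = (0.0192)·(0.0301)³ / (0.0207) = 2.53×10⁻⁵
ΔG = RT ln(Q_p/K_p) = (8.314 J mol⁻¹ K⁻¹)(400 K) × ln(2.53×10⁻⁵/1.52×10⁻⁴)
   = (3.326 kJ/mol)(-1.793) = -5.96 kJ/mol
ΔG < 0, so the forward reaction is spontaneous (proceeds forward).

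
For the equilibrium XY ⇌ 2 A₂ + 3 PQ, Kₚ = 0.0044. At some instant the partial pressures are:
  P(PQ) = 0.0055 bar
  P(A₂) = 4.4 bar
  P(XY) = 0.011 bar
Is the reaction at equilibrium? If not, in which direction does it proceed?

forward (toward products)

Qₚ = P(A₂)²·P(PQ)³ / P(XY) = (4.4)²·(0.0055)³ / (0.011) = 2.9e-4
Qₚ = 2.9e-4 < Kₚ = 0.0044, so the forward reaction proceeds.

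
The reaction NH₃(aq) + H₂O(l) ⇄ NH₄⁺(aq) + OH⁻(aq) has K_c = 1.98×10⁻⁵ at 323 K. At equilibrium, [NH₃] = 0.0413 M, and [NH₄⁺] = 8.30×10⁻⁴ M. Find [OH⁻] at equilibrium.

(H₂O is a pure liquid — omitted from K_c.)
At equilibrium, K_c = [NH₄⁺]·[OH⁻] / [NH₃] = 1.98×10⁻⁵.
(8.30×10⁻⁴)·([OH⁻]) / (0.0413) = 1.98×10⁻⁵
[OH⁻] = 9.85×10⁻⁴ M

[OH⁻] = 9.85×10⁻⁴ M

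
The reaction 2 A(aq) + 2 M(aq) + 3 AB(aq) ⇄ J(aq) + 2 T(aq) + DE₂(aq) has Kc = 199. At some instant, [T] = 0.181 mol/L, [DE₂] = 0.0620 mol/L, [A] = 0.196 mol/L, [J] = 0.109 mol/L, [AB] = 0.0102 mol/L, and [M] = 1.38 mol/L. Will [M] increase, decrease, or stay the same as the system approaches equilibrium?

Qc = [J]·[T]²·[DE₂] / ([A]²·[M]²·[AB]³) = (0.109)·(0.181)²·(0.0620) / ((0.196)²·(1.38)²·(0.0102)³) = 2850
Qc = 2850 > Kc = 199: net reverse reaction.
M is a reactant, so it increases.

increase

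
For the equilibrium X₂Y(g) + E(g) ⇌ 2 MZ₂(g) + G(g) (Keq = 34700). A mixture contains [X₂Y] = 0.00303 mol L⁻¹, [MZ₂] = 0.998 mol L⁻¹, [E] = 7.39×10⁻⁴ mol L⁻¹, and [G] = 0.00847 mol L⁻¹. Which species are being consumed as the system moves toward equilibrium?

X₂Y, E (reactants)

Q = [MZ₂]²·[G] / ([X₂Y]·[E]) = (0.998)²·(0.00847) / ((0.00303)·(7.39×10⁻⁴)) = 3770
Q = 3770 < Keq = 34700: net forward reaction.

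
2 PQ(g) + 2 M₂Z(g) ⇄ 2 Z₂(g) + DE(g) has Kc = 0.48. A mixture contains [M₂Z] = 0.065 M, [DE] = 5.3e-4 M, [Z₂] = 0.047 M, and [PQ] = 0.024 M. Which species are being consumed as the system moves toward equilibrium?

none (at equilibrium)

Qc = [Z₂]²·[DE] / ([PQ]²·[M₂Z]²) = (0.047)²·(5.3e-4) / ((0.024)²·(0.065)²) = 0.48
Qc = 0.48 = Kc; the system is at equilibrium.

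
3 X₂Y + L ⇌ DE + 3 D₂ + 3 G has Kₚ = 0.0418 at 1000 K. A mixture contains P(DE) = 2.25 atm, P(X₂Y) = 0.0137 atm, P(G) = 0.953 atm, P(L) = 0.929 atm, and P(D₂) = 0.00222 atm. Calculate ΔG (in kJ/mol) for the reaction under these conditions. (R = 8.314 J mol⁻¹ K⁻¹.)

ΔG = -12.8 kJ/mol

Qₚ = P(DE)·P(D₂)³·P(G)³ / (P(X₂Y)³·P(L)) = (2.25)·(0.00222)³·(0.953)³ / ((0.0137)³·(0.929)) = 0.00892
ΔG = RT ln(Qₚ/Kₚ) = (8.314 J mol⁻¹ K⁻¹)(1000 K) × ln(0.00892/0.0418)
   = (8.314 kJ/mol)(-1.545) = -12.8 kJ/mol
ΔG < 0, so the forward reaction is spontaneous (proceeds forward).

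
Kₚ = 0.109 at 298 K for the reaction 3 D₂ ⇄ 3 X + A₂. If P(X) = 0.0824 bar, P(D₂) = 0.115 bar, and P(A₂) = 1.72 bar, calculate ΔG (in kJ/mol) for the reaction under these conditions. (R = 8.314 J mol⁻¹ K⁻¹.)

ΔG = 4.36 kJ/mol

Qₚ = P(X)³·P(A₂) / P(D₂)³ = (0.0824)³·(1.72) / (0.115)³ = 0.633
ΔG = RT ln(Qₚ/Kₚ) = (8.314 J mol⁻¹ K⁻¹)(298 K) × ln(0.633/0.109)
   = (2.478 kJ/mol)(1.759) = 4.36 kJ/mol
ΔG > 0, so the forward reaction is non-spontaneous (proceeds in reverse).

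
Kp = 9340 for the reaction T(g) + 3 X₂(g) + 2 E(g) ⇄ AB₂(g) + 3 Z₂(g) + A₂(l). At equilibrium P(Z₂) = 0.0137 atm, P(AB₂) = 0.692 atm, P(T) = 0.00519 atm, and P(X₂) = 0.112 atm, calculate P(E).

P(E) = 0.00511 atm

(A₂ is a pure liquid — omitted from Kp.)
At equilibrium, Kp = P(AB₂)·P(Z₂)³ / (P(T)·P(X₂)³·P(E)²) = 9340.
(0.692)·(0.0137)³ / ((0.00519)·(0.112)³·(P(E))²) = 9340
P(E)² = 2.61×10⁻⁵ ⇒ P(E) = 0.00511 atm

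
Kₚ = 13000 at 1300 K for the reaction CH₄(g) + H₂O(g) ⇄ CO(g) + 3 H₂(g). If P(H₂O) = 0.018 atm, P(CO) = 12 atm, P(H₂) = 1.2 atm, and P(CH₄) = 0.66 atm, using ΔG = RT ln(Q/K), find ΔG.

ΔG = -21.7 kJ/mol

Qₚ = P(CO)·P(H₂)³ / (P(CH₄)·P(H₂O)) = (12)·(1.2)³ / ((0.66)·(0.018)) = 1750
ΔG = RT ln(Qₚ/Kₚ) = (8.314 J mol⁻¹ K⁻¹)(1300 K) × ln(1750/13000)
   = (10.81 kJ/mol)(-2.005) = -21.7 kJ/mol
ΔG < 0, so the forward reaction is spontaneous (proceeds forward).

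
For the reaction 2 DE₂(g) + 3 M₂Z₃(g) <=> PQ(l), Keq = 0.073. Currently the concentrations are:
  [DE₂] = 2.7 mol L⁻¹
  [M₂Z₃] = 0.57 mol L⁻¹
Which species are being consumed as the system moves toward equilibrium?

PQ (products)

(PQ is a pure liquid — omitted from Q.)
Q = 1 / ([DE₂]²·[M₂Z₃]³) = 1 / ((2.7)²·(0.57)³) = 0.74
Q = 0.74 > Keq = 0.073: net reverse reaction.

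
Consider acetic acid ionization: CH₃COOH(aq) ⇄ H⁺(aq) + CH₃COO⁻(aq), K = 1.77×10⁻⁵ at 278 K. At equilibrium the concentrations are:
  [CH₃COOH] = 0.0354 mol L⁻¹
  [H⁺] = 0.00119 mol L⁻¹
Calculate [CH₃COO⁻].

At equilibrium, K = [H⁺]·[CH₃COO⁻] / [CH₃COOH] = 1.77×10⁻⁵.
(0.00119)·([CH₃COO⁻]) / (0.0354) = 1.77×10⁻⁵
[CH₃COO⁻] = 5.27×10⁻⁴ mol L⁻¹

[CH₃COO⁻] = 5.27×10⁻⁴ mol L⁻¹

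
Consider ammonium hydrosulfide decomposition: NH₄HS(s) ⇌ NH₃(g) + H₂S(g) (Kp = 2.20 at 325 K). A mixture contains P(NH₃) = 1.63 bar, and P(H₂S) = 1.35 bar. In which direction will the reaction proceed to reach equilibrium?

no net change (already at equilibrium)

(NH₄HS is a pure solid — omitted from Qp.)
Qp = P(NH₃)·P(H₂S) = (1.63)·(1.35) = 2.20
Qp = 2.20 = Kp, so the system is already at equilibrium.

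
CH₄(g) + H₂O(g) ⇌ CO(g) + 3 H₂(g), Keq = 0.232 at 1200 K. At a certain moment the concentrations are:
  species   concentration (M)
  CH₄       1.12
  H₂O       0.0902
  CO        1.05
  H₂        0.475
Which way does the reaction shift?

Q = [CO]·[H₂]³ / ([CH₄]·[H₂O]) = (1.05)·(0.475)³ / ((1.12)·(0.0902)) = 1.11
Q = 1.11 > Keq = 0.232, so the reverse reaction proceeds.

in the reverse direction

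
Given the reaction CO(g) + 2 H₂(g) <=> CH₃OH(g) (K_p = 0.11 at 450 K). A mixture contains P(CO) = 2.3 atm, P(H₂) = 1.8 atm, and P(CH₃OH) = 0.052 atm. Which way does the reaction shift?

Q_p = P(CH₃OH) / (P(CO)·P(H₂)²) = (0.052) / ((2.3)·(1.8)²) = 0.0070
Q_p = 0.0070 < K_p = 0.11, so the forward reaction proceeds.

forward (toward products)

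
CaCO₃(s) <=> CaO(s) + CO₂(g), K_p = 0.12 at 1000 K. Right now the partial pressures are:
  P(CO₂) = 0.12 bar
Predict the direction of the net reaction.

(CaCO₃, CaO are pure solids — omitted from Q_p.)
Q_p = P(CO₂) = 0.12
Q_p = 0.12 = K_p, so the system is already at equilibrium.

neither direction; the system is at equilibrium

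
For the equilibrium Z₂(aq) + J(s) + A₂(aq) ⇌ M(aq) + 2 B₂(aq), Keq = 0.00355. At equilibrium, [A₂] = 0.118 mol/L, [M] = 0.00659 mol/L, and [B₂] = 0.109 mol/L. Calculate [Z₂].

(J is a pure solid — omitted from Keq.)
At equilibrium, Keq = [M]·[B₂]² / ([Z₂]·[A₂]) = 0.00355.
(0.00659)·(0.109)² / (([Z₂])·(0.118)) = 0.00355
[Z₂] = 0.187 mol/L

[Z₂] = 0.187 mol/L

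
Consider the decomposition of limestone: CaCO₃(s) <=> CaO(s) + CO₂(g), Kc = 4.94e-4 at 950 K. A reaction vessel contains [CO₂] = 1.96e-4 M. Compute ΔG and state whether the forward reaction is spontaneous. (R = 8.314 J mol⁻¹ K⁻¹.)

ΔG = -7.30 kJ/mol; the forward reaction is spontaneous

(CaCO₃, CaO are pure solids — omitted from Qc.)
Qc = [CO₂] = 1.96e-4
ΔG = RT ln(Qc/Kc) = (8.314 J mol⁻¹ K⁻¹)(950 K) × ln(1.96e-4/4.94e-4)
   = (7.898 kJ/mol)(-0.9244) = -7.30 kJ/mol
ΔG < 0, so the forward reaction is spontaneous (proceeds forward).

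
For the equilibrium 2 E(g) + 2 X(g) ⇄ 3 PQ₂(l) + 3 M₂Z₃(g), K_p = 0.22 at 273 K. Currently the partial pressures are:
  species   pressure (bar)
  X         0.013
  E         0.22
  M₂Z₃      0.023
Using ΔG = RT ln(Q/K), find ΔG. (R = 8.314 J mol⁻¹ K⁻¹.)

ΔG = 4.34 kJ/mol

(PQ₂ is a pure liquid — omitted from Q_p.)
Q_p = P(M₂Z₃)³ / (P(E)²·P(X)²) = (0.023)³ / ((0.22)²·(0.013)²) = 1.49
ΔG = RT ln(Q_p/K_p) = (8.314 J mol⁻¹ K⁻¹)(273 K) × ln(1.49/0.22)
   = (2.270 kJ/mol)(1.913) = 4.34 kJ/mol
ΔG > 0, so the forward reaction is non-spontaneous (proceeds in reverse).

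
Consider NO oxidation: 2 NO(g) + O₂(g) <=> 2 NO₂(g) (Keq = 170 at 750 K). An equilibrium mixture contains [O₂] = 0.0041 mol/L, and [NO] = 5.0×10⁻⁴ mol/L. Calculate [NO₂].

At equilibrium, Keq = [NO₂]² / ([NO]²·[O₂]) = 170.
([NO₂])² / ((5.0×10⁻⁴)²·(0.0041)) = 170
[NO₂]² = 1.74×10⁻⁷ ⇒ [NO₂] = 4.2×10⁻⁴ mol/L

[NO₂] = 4.2×10⁻⁴ mol/L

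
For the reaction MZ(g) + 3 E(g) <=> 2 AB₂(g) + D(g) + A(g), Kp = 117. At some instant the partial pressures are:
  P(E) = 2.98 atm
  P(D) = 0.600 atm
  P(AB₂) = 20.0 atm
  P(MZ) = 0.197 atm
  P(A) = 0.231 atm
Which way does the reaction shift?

toward products

Qp = P(AB₂)²·P(D)·P(A) / (P(MZ)·P(E)³) = (20.0)²·(0.600)·(0.231) / ((0.197)·(2.98)³) = 10.6
Qp = 10.6 < Kp = 117, so the forward reaction proceeds.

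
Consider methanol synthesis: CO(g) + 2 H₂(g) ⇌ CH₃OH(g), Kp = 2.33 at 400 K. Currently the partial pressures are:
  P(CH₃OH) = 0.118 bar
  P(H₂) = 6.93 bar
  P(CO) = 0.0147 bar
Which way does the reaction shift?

to the right

Qp = P(CH₃OH) / (P(CO)·P(H₂)²) = (0.118) / ((0.0147)·(6.93)²) = 0.167
Qp = 0.167 < Kp = 2.33, so the forward reaction proceeds.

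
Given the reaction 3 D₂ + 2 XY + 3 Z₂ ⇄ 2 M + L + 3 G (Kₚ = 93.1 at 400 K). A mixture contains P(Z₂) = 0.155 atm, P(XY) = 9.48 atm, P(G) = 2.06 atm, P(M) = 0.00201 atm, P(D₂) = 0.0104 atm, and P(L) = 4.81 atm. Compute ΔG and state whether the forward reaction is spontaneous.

Qₚ = P(M)²·P(L)·P(G)³ / (P(D₂)³·P(XY)²·P(Z₂)³) = (0.00201)²·(4.81)·(2.06)³ / ((0.0104)³·(9.48)²·(0.155)³) = 451
ΔG = RT ln(Qₚ/Kₚ) = (8.314 J mol⁻¹ K⁻¹)(400 K) × ln(451/93.1)
   = (3.326 kJ/mol)(1.578) = 5.25 kJ/mol
ΔG > 0, so the forward reaction is non-spontaneous (proceeds in reverse).

ΔG = 5.25 kJ/mol; the forward reaction is non-spontaneous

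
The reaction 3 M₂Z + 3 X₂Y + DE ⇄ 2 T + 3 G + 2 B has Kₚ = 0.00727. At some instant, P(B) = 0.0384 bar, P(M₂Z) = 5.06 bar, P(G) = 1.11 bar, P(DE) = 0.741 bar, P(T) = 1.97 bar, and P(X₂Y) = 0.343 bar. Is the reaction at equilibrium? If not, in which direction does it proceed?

Qₚ = P(T)²·P(G)³·P(B)² / (P(M₂Z)³·P(X₂Y)³·P(DE)) = (1.97)²·(1.11)³·(0.0384)² / ((5.06)³·(0.343)³·(0.741)) = 0.00202
Qₚ = 0.00202 < Kₚ = 0.00727, so the forward reaction proceeds.

toward products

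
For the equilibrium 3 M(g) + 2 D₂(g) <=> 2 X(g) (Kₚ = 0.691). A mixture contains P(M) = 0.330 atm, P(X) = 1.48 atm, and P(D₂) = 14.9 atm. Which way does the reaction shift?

forward (toward products)

Qₚ = P(X)² / (P(M)³·P(D₂)²) = (1.48)² / ((0.330)³·(14.9)²) = 0.275
Qₚ = 0.275 < Kₚ = 0.691, so the forward reaction proceeds.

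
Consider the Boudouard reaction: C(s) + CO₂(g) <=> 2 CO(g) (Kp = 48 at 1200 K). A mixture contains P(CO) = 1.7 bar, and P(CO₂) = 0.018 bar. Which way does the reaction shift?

(C is a pure solid — omitted from Qp.)
Qp = P(CO)² / P(CO₂) = (1.7)² / (0.018) = 160
Qp = 160 > Kp = 48, so the reverse reaction proceeds.

toward reactants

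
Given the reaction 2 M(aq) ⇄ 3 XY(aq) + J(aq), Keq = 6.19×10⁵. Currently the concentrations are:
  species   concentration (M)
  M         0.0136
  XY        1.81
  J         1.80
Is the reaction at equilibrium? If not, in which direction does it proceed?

Q = [XY]³·[J] / [M]² = (1.81)³·(1.80) / (0.0136)² = 57700
Q = 57700 < Keq = 6.19×10⁵, so the forward reaction proceeds.

to the right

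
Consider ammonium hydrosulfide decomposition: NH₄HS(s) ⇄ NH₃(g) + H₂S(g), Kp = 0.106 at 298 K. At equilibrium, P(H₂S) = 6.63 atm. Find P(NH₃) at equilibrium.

P(NH₃) = 0.0160 atm

(NH₄HS is a pure solid — omitted from Kp.)
At equilibrium, Kp = P(NH₃)·P(H₂S) = 0.106.
(P(NH₃))·(6.63) = 0.106
P(NH₃) = 0.0160 atm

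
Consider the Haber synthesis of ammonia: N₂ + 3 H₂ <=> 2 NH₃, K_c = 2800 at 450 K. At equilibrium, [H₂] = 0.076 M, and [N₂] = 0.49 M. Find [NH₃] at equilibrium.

[NH₃] = 0.78 M

At equilibrium, K_c = [NH₃]² / ([N₂]·[H₂]³) = 2800.
([NH₃])² / ((0.49)·(0.076)³) = 2800
[NH₃]² = 0.602 ⇒ [NH₃] = 0.78 M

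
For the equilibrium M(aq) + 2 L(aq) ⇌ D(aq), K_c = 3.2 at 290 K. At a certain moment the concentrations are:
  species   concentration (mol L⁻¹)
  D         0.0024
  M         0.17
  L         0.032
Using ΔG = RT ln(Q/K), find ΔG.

Q_c = [D] / ([M]·[L]²) = (0.0024) / ((0.17)·(0.032)²) = 13.8
ΔG = RT ln(Q_c/K_c) = (8.314 J mol⁻¹ K⁻¹)(290 K) × ln(13.8/3.2)
   = (2.411 kJ/mol)(1.462) = 3.52 kJ/mol
ΔG > 0, so the forward reaction is non-spontaneous (proceeds in reverse).

ΔG = 3.52 kJ/mol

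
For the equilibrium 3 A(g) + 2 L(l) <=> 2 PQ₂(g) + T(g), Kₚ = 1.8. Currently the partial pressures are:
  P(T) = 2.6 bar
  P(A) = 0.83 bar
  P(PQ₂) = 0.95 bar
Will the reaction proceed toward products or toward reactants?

to the left

(L is a pure liquid — omitted from Qₚ.)
Qₚ = P(PQ₂)²·P(T) / P(A)³ = (0.95)²·(2.6) / (0.83)³ = 4.1
Qₚ = 4.1 > Kₚ = 1.8, so the reverse reaction proceeds.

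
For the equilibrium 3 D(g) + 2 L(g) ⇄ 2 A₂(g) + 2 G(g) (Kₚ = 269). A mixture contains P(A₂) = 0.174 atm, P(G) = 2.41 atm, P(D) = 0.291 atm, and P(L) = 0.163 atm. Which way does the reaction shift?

Qₚ = P(A₂)²·P(G)² / (P(D)³·P(L)²) = (0.174)²·(2.41)² / ((0.291)³·(0.163)²) = 269
Qₚ = 269 = Kₚ, so the system is already at equilibrium.

at equilibrium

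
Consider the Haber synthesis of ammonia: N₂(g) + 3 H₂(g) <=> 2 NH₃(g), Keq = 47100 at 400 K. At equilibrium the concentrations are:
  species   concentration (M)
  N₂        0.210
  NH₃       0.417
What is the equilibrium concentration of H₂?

At equilibrium, Keq = [NH₃]² / ([N₂]·[H₂]³) = 47100.
(0.417)² / ((0.210)·([H₂])³) = 47100
[H₂]³ = 1.76×10⁻⁵ ⇒ [H₂] = 0.0260 M

[H₂] = 0.0260 M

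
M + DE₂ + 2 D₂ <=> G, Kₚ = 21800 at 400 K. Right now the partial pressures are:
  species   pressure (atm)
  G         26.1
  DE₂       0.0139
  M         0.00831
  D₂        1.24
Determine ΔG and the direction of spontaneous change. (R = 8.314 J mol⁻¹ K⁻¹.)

ΔG = 6.35 kJ/mol; the forward reaction is non-spontaneous

Qₚ = P(G) / (P(M)·P(DE₂)·P(D₂)²) = (26.1) / ((0.00831)·(0.0139)·(1.24)²) = 1.47e5
ΔG = RT ln(Qₚ/Kₚ) = (8.314 J mol⁻¹ K⁻¹)(400 K) × ln(1.47e5/21800)
   = (3.326 kJ/mol)(1.909) = 6.35 kJ/mol
ΔG > 0, so the forward reaction is non-spontaneous (proceeds in reverse).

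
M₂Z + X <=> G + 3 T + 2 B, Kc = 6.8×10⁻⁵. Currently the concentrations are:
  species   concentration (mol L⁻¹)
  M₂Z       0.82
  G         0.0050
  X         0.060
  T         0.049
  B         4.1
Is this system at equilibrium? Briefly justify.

Qc = [G]·[T]³·[B]² / ([M₂Z]·[X]) = (0.0050)·(0.049)³·(4.1)² / ((0.82)·(0.060)) = 2.0×10⁻⁴
Qc = 2.0×10⁻⁴ > Kc = 6.8×10⁻⁵: net reverse reaction.

no; Q > K, reaction proceeds in reverse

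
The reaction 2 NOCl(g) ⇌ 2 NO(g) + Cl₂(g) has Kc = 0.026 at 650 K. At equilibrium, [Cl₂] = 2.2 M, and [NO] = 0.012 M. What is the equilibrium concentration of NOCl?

At equilibrium, Kc = [NO]²·[Cl₂] / [NOCl]² = 0.026.
(0.012)²·(2.2) / ([NOCl])² = 0.026
[NOCl]² = 0.0122 ⇒ [NOCl] = 0.11 M

[NOCl] = 0.11 M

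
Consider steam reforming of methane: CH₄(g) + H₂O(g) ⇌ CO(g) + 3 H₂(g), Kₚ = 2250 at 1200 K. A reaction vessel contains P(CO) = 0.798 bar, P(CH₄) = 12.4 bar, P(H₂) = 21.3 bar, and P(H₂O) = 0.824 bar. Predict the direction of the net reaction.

Qₚ = P(CO)·P(H₂)³ / (P(CH₄)·P(H₂O)) = (0.798)·(21.3)³ / ((12.4)·(0.824)) = 755
Qₚ = 755 < Kₚ = 2250, so the forward reaction proceeds.

forward (toward products)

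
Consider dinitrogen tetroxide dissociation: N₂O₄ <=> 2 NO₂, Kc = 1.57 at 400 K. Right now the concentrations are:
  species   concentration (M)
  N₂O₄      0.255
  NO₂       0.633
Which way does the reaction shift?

Qc = [NO₂]² / [N₂O₄] = (0.633)² / (0.255) = 1.57
Qc = 1.57 = Kc, so the system is already at equilibrium.

no net change (already at equilibrium)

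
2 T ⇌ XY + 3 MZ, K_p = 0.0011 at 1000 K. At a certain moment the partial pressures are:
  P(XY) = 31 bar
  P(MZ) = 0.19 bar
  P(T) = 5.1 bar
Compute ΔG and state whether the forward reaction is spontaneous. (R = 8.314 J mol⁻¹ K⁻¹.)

Q_p = P(XY)·P(MZ)³ / P(T)² = (31)·(0.19)³ / (5.1)² = 0.00817
ΔG = RT ln(Q_p/K_p) = (8.314 J mol⁻¹ K⁻¹)(1000 K) × ln(0.00817/0.0011)
   = (8.314 kJ/mol)(2.005) = 16.7 kJ/mol
ΔG > 0, so the forward reaction is non-spontaneous (proceeds in reverse).

ΔG = 16.7 kJ/mol; the forward reaction is non-spontaneous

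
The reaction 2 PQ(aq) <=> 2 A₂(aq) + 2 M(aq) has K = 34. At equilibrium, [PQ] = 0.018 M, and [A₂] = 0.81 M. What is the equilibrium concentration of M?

[M] = 0.13 M

At equilibrium, K = [A₂]²·[M]² / [PQ]² = 34.
(0.81)²·([M])² / (0.018)² = 34
[M]² = 0.0168 ⇒ [M] = 0.13 M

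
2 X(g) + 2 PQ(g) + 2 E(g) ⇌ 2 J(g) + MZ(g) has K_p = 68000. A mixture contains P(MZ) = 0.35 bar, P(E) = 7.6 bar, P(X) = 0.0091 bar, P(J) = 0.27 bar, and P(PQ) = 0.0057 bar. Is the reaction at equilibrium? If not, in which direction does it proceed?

Q_p = P(J)²·P(MZ) / (P(X)²·P(PQ)²·P(E)²) = (0.27)²·(0.35) / ((0.0091)²·(0.0057)²·(7.6)²) = 1.6×10⁵
Q_p = 1.6×10⁵ > K_p = 68000, so the reverse reaction proceeds.

reverse (toward reactants)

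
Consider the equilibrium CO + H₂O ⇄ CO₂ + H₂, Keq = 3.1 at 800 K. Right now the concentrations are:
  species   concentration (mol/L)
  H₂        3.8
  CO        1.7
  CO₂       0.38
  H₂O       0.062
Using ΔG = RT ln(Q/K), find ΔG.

Q = [CO₂]·[H₂] / ([CO]·[H₂O]) = (0.38)·(3.8) / ((1.7)·(0.062)) = 13.7
ΔG = RT ln(Q/Keq) = (8.314 J mol⁻¹ K⁻¹)(800 K) × ln(13.7/3.1)
   = (6.651 kJ/mol)(1.486) = 9.88 kJ/mol
ΔG > 0, so the forward reaction is non-spontaneous (proceeds in reverse).

ΔG = 9.88 kJ/mol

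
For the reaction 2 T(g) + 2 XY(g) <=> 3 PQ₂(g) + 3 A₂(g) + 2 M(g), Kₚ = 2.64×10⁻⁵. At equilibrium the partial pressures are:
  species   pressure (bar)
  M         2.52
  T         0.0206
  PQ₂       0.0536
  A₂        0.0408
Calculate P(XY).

At equilibrium, Kₚ = P(PQ₂)³·P(A₂)³·P(M)² / (P(T)²·P(XY)²) = 2.64×10⁻⁵.
(0.0536)³·(0.0408)³·(2.52)² / ((0.0206)²·(P(XY))²) = 2.64×10⁻⁵
P(XY)² = 5.93 ⇒ P(XY) = 2.43 bar

P(XY) = 2.43 bar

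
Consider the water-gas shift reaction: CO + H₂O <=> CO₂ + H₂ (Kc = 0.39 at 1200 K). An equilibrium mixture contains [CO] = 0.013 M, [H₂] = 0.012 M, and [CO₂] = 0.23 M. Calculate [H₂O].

At equilibrium, Kc = [CO₂]·[H₂] / ([CO]·[H₂O]) = 0.39.
(0.23)·(0.012) / ((0.013)·([H₂O])) = 0.39
[H₂O] = 0.544 = 0.54 M

[H₂O] = 0.54 M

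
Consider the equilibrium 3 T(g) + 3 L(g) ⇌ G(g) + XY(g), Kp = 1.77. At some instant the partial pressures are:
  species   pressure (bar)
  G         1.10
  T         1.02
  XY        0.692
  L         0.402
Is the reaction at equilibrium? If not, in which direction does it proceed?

reverse (toward reactants)

Qp = P(G)·P(XY) / (P(T)³·P(L)³) = (1.10)·(0.692) / ((1.02)³·(0.402)³) = 11.0
Qp = 11.0 > Kp = 1.77, so the reverse reaction proceeds.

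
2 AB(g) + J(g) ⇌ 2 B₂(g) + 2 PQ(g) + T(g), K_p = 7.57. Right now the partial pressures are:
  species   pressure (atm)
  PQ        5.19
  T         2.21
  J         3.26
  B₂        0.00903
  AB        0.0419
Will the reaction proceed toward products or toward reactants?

in the forward direction

Q_p = P(B₂)²·P(PQ)²·P(T) / (P(AB)²·P(J)) = (0.00903)²·(5.19)²·(2.21) / ((0.0419)²·(3.26)) = 0.848
Q_p = 0.848 < K_p = 7.57, so the forward reaction proceeds.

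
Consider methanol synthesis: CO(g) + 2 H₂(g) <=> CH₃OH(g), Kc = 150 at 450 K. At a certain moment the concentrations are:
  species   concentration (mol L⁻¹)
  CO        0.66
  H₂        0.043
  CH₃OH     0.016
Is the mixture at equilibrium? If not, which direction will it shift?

no; Q < K, reaction proceeds forward

Qc = [CH₃OH] / ([CO]·[H₂]²) = (0.016) / ((0.66)·(0.043)²) = 13
Qc = 13 < Kc = 150: net forward reaction.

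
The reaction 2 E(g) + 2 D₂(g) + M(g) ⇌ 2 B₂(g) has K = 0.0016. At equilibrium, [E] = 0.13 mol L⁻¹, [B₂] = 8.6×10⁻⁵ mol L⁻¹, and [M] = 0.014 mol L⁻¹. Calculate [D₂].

At equilibrium, K = [B₂]² / ([E]²·[D₂]²·[M]) = 0.0016.
(8.6×10⁻⁵)² / ((0.13)²·([D₂])²·(0.014)) = 0.0016
[D₂]² = 0.0195 ⇒ [D₂] = 0.14 mol L⁻¹

[D₂] = 0.14 mol L⁻¹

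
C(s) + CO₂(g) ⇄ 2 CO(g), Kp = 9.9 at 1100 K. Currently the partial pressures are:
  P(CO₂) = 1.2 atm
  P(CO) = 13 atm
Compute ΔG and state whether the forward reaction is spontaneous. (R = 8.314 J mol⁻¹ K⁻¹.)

ΔG = 24.3 kJ/mol; the forward reaction is non-spontaneous

(C is a pure solid — omitted from Qp.)
Qp = P(CO)² / P(CO₂) = (13)² / (1.2) = 141
ΔG = RT ln(Qp/Kp) = (8.314 J mol⁻¹ K⁻¹)(1100 K) × ln(141/9.9)
   = (9.145 kJ/mol)(2.656) = 24.3 kJ/mol
ΔG > 0, so the forward reaction is non-spontaneous (proceeds in reverse).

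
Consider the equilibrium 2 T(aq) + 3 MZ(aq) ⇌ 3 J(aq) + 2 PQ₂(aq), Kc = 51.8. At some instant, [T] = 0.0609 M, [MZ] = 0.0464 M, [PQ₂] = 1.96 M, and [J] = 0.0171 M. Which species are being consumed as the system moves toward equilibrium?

none (at equilibrium)

Qc = [J]³·[PQ₂]² / ([T]²·[MZ]³) = (0.0171)³·(1.96)² / ((0.0609)²·(0.0464)³) = 51.8
Qc = 51.8 = Kc; the system is at equilibrium.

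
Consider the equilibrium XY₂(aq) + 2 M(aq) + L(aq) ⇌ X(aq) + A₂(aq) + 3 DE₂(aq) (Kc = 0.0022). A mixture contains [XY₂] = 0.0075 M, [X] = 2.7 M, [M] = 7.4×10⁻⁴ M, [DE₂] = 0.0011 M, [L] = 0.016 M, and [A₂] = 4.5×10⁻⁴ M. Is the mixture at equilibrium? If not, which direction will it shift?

Qc = [X]·[A₂]·[DE₂]³ / ([XY₂]·[M]²·[L]) = (2.7)·(4.5×10⁻⁴)·(0.0011)³ / ((0.0075)·(7.4×10⁻⁴)²·(0.016)) = 0.025
Qc = 0.025 > Kc = 0.0022: net reverse reaction.

no; Q > K, reaction proceeds in reverse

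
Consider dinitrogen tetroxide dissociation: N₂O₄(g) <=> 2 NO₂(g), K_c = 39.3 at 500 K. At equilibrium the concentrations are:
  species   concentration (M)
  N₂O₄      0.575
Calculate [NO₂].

[NO₂] = 4.75 M

At equilibrium, K_c = [NO₂]² / [N₂O₄] = 39.3.
([NO₂])² / (0.575) = 39.3
[NO₂]² = 22.6 ⇒ [NO₂] = 4.75 M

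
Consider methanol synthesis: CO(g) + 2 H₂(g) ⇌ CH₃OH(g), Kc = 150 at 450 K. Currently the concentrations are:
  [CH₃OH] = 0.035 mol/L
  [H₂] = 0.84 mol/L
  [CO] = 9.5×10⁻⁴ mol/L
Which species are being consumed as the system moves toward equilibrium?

Qc = [CH₃OH] / ([CO]·[H₂]²) = (0.035) / ((9.5×10⁻⁴)·(0.84)²) = 52
Qc = 52 < Kc = 150: net forward reaction.

CO, H₂ (reactants)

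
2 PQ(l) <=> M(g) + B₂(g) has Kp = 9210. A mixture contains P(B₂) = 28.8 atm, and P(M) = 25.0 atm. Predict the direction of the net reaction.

(PQ is a pure liquid — omitted from Qp.)
Qp = P(M)·P(B₂) = (25.0)·(28.8) = 720
Qp = 720 < Kp = 9210, so the forward reaction proceeds.

to the right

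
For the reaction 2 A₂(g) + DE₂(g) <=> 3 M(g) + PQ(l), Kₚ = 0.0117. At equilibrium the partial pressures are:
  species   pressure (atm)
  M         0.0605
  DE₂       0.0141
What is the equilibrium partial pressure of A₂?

(PQ is a pure liquid — omitted from Kₚ.)
At equilibrium, Kₚ = P(M)³ / (P(A₂)²·P(DE₂)) = 0.0117.
(0.0605)³ / ((P(A₂))²·(0.0141)) = 0.0117
P(A₂)² = 1.34 ⇒ P(A₂) = 1.16 atm

P(A₂) = 1.16 atm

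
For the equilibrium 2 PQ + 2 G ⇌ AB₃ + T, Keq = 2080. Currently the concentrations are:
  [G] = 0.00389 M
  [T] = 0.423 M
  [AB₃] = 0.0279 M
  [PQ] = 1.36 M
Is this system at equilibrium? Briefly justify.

no; Q < K, reaction proceeds forward

Q = [AB₃]·[T] / ([PQ]²·[G]²) = (0.0279)·(0.423) / ((1.36)²·(0.00389)²) = 422
Q = 422 < Keq = 2080: net forward reaction.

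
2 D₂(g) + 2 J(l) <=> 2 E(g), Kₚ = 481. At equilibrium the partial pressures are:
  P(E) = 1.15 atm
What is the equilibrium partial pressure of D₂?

(J is a pure liquid — omitted from Kₚ.)
At equilibrium, Kₚ = P(E)² / P(D₂)² = 481.
(1.15)² / (P(D₂))² = 481
P(D₂)² = 0.00275 ⇒ P(D₂) = 0.0524 atm

P(D₂) = 0.0524 atm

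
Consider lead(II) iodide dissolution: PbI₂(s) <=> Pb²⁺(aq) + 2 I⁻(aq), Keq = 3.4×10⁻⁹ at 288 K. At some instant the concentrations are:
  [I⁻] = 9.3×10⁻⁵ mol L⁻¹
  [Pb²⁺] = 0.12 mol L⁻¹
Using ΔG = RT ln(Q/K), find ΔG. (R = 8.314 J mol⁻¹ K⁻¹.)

ΔG = -2.84 kJ/mol

(PbI₂ is a pure solid — omitted from Q.)
Q = [Pb²⁺]·[I⁻]² = (0.12)·(9.3×10⁻⁵)² = 1.04×10⁻⁹
ΔG = RT ln(Q/Keq) = (8.314 J mol⁻¹ K⁻¹)(288 K) × ln(1.04×10⁻⁹/3.4×10⁻⁹)
   = (2.394 kJ/mol)(-1.185) = -2.84 kJ/mol
ΔG < 0, so the forward reaction is spontaneous (proceeds forward).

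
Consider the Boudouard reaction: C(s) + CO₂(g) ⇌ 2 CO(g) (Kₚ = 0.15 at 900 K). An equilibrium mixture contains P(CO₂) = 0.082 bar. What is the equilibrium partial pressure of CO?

(C is a pure solid — omitted from Kₚ.)
At equilibrium, Kₚ = P(CO)² / P(CO₂) = 0.15.
(P(CO))² / (0.082) = 0.15
P(CO)² = 0.0123 ⇒ P(CO) = 0.11 bar

P(CO) = 0.11 bar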